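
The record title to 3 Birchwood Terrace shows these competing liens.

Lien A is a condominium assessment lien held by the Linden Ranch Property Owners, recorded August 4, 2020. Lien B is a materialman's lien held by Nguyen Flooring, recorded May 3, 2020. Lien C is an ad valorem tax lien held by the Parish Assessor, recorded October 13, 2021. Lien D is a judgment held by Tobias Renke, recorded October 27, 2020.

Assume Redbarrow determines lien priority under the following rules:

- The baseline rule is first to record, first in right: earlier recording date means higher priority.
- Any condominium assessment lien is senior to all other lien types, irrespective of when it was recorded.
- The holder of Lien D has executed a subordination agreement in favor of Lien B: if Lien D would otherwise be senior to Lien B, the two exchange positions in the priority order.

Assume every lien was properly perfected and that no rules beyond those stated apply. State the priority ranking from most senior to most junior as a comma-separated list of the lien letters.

A, B, D, C

As a condominium assessment lien, A is senior to every other lien.
Remaining liens by effective date: B (May 3, 2020), D (October 27, 2020), C (October 13, 2021).
D is already junior to B, so the subordination agreement changes nothing.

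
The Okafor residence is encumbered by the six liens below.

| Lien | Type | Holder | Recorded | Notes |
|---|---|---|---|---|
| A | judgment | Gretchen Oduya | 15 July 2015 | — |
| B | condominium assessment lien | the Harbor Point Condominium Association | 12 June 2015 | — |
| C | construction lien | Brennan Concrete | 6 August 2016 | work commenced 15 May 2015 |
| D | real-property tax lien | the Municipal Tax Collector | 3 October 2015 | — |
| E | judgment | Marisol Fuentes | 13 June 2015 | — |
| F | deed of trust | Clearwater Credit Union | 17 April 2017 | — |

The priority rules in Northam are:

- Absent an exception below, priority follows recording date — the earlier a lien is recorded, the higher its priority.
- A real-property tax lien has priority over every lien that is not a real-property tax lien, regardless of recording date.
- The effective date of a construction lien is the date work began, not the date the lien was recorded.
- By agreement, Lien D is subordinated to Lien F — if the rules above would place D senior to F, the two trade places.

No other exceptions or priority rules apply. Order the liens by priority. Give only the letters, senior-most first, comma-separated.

F, C, B, E, A, D

First, effective dates: C relates back to 15 May 2015 (work commenced).
As a real-property tax lien, D is senior to every other lien.
Among the remaining liens, by effective date: C (15 May 2015), B (12 June 2015), E (13 June 2015), A (15 July 2015), F (17 April 2017).
Because D would otherwise rank above F, the subordination swaps them.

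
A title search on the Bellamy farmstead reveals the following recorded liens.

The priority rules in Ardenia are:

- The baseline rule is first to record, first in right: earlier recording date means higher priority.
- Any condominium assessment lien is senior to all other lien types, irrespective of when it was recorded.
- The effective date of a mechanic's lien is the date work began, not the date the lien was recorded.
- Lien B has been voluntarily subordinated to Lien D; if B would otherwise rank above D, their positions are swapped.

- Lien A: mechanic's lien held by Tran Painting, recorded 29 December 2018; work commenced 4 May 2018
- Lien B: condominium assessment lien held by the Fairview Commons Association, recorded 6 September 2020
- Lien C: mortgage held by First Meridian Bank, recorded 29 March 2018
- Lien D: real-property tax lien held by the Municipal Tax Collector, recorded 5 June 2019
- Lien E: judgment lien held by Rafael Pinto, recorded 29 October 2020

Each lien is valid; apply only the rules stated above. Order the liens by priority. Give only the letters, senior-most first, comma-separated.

D, C, A, B, E

Adjusting effective dates: A relates back to 4 May 2018 (work commenced).
B is a condominium assessment lien and takes priority over every other lien.
Among the remaining liens, by effective date: C (29 March 2018), A (4 May 2018), D (5 June 2019), E (29 October 2020).
B would otherwise be senior to D, so under the subordination agreement B and D exchange positions.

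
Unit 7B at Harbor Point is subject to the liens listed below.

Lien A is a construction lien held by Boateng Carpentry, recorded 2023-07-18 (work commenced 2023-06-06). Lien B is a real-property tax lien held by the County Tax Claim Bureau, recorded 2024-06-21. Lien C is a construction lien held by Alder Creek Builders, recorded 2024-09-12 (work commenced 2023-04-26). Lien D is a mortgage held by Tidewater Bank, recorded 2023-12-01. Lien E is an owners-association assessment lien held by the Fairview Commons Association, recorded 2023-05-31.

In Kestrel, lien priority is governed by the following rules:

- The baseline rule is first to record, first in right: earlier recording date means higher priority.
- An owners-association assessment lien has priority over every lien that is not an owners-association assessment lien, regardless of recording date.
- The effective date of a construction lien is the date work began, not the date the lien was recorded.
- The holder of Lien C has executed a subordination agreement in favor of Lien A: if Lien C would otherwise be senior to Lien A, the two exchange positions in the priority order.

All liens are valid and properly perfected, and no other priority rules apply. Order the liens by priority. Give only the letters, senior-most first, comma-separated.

E, A, C, D, B

First, effective dates: A's effective date is 2023-06-06, when work began; C's effective date is 2023-04-26, when work began.
E, as an owners-association assessment lien, has superpriority and ranks first.
Remaining liens by effective date: C (2023-04-26), A (2023-06-06), D (2023-12-01), B (2024-06-21).
Because C would otherwise rank above A, the subordination swaps them.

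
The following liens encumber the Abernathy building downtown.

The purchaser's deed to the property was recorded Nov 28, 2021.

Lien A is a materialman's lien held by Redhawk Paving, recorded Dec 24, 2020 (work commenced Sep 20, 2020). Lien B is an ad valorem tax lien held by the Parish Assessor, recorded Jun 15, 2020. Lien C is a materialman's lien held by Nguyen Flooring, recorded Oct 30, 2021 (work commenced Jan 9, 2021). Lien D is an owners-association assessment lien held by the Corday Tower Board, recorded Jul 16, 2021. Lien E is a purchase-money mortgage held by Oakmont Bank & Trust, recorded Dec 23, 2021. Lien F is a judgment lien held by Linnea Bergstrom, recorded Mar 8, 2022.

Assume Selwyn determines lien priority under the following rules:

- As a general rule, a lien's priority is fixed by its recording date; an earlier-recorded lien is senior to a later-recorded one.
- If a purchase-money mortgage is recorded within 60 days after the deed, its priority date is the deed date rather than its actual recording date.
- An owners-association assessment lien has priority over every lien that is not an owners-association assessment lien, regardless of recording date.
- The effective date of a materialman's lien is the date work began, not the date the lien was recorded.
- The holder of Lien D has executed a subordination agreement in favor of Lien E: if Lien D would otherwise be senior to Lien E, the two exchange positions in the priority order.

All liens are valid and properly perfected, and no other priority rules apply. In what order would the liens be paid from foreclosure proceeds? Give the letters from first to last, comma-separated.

First, effective dates: A relates back to Sep 20, 2020 (work commenced); C's effective date is Jan 9, 2021, when work began; E relates back to the deed date Nov 28, 2021.
D is an owners-association assessment lien and takes priority over every other lien.
Among the remaining liens, by effective date: B (Jun 15, 2020), A (Sep 20, 2020), C (Jan 9, 2021), E (Nov 28, 2021), F (Mar 8, 2022).
Because D would otherwise rank above E, the subordination swaps them.

E, B, A, C, D, F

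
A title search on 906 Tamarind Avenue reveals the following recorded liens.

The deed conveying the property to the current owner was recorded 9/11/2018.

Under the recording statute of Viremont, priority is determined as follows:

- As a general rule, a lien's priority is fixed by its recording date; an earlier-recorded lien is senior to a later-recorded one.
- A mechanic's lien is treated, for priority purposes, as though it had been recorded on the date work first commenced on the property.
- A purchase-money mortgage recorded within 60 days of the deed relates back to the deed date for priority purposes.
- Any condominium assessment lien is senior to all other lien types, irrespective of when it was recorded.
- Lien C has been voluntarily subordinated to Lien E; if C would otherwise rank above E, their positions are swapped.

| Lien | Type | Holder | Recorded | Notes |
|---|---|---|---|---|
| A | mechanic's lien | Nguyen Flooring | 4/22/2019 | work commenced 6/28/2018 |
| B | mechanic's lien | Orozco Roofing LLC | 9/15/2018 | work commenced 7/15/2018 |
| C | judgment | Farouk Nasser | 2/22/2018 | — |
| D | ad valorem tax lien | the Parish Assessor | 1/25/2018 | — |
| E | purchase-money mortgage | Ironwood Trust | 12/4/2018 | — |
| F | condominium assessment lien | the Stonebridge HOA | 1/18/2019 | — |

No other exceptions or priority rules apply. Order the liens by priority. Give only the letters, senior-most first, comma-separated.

F, D, E, A, B, C

Effective dates: A's effective date is 6/28/2018, when work began; B relates back to 7/15/2018 (work commenced); E was recorded 84 days after the deed — beyond 60 days — so no relation-back applies.
F is a condominium assessment lien, so it outranks all other liens regardless of date.
Among the remaining liens, by effective date: D (1/25/2018), C (2/22/2018), A (6/28/2018), B (7/15/2018), E (12/4/2018).
The subordination applies — C was senior to E — so C and E swap.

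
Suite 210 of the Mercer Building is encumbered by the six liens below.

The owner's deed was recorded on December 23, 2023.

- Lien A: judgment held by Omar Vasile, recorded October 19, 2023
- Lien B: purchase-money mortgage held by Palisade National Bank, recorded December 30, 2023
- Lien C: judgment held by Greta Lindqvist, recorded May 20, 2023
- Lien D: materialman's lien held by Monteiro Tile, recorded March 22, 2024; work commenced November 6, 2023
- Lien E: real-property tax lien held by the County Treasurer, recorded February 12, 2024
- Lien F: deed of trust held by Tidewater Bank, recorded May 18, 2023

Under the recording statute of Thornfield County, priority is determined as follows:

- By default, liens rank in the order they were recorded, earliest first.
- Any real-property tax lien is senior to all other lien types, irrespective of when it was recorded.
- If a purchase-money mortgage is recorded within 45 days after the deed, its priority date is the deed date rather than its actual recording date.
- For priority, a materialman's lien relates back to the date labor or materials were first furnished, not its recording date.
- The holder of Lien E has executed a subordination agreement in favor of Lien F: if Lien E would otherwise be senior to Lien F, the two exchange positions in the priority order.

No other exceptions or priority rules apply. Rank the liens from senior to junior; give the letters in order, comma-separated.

F, E, C, A, D, B

Effective dates: B's effective date is the deed date, December 23, 2023; D's effective date is November 6, 2023, when work began.
E, as a real-property tax lien, has superpriority and ranks first.
Remaining liens by effective date: F (May 18, 2023), C (May 20, 2023), A (October 19, 2023), D (November 6, 2023), B (December 23, 2023).
E is senior to F before the subordination, so the two trade places.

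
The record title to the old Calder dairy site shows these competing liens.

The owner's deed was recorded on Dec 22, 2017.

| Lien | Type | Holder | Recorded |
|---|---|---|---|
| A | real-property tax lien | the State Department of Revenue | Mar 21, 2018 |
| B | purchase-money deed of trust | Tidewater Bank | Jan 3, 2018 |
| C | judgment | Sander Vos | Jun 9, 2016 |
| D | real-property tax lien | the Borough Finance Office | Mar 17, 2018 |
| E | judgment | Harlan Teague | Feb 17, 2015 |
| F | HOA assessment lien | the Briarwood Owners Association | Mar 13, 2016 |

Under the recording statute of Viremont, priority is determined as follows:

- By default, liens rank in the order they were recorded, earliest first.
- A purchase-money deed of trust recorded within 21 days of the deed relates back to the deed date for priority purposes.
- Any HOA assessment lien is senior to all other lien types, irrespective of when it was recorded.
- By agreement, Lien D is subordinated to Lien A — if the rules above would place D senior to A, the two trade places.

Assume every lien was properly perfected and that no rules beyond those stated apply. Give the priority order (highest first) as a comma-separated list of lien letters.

Effective dates after the stated exceptions: B's effective date is the deed date, Dec 22, 2017.
F is an HOA assessment lien, so it outranks all other liens regardless of date.
Remaining liens by effective date: E (Feb 17, 2015), C (Jun 9, 2016), B (Dec 22, 2017), D (Mar 17, 2018), A (Mar 21, 2018).
The subordination applies — D was senior to A — so D and A swap.

F, E, C, B, A, D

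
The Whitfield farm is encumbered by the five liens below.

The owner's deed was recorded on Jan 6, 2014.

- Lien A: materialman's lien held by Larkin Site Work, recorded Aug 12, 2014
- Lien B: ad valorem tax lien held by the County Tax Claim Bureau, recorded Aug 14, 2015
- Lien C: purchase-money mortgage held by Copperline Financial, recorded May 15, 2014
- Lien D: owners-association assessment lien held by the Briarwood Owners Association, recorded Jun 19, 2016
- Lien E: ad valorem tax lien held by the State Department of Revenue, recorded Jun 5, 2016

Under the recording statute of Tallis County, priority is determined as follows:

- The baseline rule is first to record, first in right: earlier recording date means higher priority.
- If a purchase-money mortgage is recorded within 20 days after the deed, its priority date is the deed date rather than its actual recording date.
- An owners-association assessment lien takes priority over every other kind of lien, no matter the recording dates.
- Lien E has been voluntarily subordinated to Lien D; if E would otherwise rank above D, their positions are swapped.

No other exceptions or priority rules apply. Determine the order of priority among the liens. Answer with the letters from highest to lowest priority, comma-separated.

D, C, A, B, E

Effective dates after the stated exceptions: C was recorded 129 days after the deed, outside the 20-day window, so it keeps its recording date.
D, as an owners-association assessment lien, has superpriority and ranks first.
The other liens, earliest effective date first: C (May 15, 2014), A (Aug 12, 2014), B (Aug 14, 2015), E (Jun 5, 2016).
E already ranks below D; the subordination has no effect.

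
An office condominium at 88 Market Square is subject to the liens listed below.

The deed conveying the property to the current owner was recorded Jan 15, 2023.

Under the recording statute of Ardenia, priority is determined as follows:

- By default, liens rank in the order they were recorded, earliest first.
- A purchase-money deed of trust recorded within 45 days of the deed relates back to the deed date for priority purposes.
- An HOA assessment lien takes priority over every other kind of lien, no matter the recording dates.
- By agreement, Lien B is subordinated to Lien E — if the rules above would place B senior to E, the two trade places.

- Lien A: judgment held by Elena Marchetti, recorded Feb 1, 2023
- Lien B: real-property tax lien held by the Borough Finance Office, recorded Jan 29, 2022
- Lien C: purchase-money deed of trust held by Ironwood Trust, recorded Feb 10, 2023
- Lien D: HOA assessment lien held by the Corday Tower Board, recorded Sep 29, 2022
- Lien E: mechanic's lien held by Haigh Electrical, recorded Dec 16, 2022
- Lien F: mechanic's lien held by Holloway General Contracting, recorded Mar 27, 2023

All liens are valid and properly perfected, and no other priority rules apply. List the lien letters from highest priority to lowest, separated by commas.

Effective dates after the stated exceptions: C was recorded within the 45-day window, so its effective date is the deed date Jan 15, 2023.
D, as an HOA assessment lien, has superpriority and ranks first.
Remaining liens by effective date: B (Jan 29, 2022), E (Dec 16, 2022), C (Jan 15, 2023), A (Feb 1, 2023), F (Mar 27, 2023).
B is senior to E before the subordination, so the two trade places.

D, E, B, C, A, F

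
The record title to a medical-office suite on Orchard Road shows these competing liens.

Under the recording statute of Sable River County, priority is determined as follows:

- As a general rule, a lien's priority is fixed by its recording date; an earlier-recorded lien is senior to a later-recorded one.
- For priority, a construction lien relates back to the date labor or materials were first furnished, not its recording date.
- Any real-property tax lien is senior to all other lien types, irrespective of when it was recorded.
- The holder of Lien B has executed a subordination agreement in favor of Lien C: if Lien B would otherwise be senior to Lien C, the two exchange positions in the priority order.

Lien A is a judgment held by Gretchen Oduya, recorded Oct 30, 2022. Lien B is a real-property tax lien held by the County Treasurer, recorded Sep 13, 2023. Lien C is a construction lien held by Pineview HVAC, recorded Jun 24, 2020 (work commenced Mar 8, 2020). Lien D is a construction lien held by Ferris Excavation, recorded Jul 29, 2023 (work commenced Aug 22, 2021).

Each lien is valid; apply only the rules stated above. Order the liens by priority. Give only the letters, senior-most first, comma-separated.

Adjusting effective dates: C relates back to Mar 8, 2020 (work commenced); D is treated as recorded Aug 22, 2021, the work-commencement date.
B is a real-property tax lien and takes priority over every other lien.
Remaining liens by effective date: C (Mar 8, 2020), D (Aug 22, 2021), A (Oct 30, 2022).
The subordination applies — B was senior to C — so B and C swap.

C, B, D, A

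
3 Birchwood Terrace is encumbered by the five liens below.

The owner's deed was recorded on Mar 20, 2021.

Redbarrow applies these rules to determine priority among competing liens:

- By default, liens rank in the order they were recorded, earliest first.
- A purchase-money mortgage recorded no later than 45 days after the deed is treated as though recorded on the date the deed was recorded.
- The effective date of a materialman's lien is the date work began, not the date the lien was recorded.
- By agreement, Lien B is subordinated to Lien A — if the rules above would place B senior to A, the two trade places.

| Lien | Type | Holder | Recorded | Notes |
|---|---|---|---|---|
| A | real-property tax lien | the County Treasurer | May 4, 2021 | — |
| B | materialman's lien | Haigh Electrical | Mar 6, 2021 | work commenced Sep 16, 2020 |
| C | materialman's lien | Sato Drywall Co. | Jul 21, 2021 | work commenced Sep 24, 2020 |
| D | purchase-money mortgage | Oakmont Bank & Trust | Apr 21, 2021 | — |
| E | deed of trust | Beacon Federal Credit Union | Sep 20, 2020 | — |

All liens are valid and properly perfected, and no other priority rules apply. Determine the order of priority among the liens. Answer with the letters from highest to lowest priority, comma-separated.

Effective dates: B is treated as recorded Sep 16, 2020, the work-commencement date; C relates back to Sep 24, 2020 (work commenced); D relates back to the deed date Mar 20, 2021.
By effective date: B (Sep 16, 2020), E (Sep 20, 2020), C (Sep 24, 2020), D (Mar 20, 2021), A (May 4, 2021).
The subordination applies — B was senior to A — so B and A swap.

A, E, C, D, B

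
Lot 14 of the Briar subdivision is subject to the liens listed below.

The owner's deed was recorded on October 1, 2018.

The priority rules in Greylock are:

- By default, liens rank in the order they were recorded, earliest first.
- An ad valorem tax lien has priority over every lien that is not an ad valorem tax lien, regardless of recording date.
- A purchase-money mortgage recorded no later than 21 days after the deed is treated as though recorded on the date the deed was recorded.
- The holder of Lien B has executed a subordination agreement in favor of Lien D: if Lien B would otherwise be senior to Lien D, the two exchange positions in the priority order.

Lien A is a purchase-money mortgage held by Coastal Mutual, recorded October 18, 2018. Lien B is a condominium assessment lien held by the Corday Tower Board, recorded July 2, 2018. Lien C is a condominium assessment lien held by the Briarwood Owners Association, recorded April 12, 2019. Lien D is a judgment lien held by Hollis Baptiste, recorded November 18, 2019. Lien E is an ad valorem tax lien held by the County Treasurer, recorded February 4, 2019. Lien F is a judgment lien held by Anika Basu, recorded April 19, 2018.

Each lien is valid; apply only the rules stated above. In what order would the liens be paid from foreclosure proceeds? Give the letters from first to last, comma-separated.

E, F, D, A, C, B

Adjusting effective dates: A's effective date is the deed date, October 1, 2018.
E is an ad valorem tax lien and takes priority over every other lien.
Ordering the rest by effective date: F (April 19, 2018), B (July 2, 2018), A (October 1, 2018), C (April 12, 2019), D (November 18, 2019).
Because B would otherwise rank above D, the subordination swaps them.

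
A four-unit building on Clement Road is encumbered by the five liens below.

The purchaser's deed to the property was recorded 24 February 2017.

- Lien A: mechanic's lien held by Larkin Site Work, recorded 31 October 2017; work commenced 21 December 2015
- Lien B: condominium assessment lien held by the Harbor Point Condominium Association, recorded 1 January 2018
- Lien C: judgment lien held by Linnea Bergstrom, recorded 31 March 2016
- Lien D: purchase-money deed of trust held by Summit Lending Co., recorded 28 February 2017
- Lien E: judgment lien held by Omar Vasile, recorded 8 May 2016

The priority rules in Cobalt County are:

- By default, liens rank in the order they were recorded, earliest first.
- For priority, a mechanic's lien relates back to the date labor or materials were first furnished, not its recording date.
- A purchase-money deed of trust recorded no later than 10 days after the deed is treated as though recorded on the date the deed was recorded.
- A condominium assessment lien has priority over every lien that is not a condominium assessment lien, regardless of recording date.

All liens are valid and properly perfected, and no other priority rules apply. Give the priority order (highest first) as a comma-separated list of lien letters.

Effective dates after the stated exceptions: A is treated as recorded 21 December 2015, the work-commencement date; D relates back to the deed date 24 February 2017.
B is a condominium assessment lien and takes priority over every other lien.
The other liens, earliest effective date first: A (21 December 2015), C (31 March 2016), E (8 May 2016), D (24 February 2017).

B, A, C, E, D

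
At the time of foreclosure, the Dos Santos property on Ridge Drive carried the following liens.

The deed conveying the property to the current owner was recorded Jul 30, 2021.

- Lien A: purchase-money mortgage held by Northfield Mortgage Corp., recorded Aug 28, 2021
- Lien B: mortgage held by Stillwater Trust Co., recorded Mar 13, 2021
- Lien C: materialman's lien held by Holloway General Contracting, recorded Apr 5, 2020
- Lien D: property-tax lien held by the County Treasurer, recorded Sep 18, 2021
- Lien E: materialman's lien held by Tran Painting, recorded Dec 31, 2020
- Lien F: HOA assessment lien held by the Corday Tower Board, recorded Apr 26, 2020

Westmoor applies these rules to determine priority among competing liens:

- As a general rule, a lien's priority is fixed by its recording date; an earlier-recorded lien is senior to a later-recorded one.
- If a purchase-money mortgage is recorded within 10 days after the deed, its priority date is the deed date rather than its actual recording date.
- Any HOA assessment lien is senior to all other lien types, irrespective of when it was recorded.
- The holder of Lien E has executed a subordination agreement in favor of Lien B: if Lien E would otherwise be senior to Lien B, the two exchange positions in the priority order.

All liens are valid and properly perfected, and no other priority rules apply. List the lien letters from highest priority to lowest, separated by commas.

F, C, B, E, A, D

Adjusting effective dates: A was recorded 29 days after the deed, outside the 10-day window, so it keeps its recording date.
As an HOA assessment lien, F is senior to every other lien.
The other liens, earliest effective date first: C (Apr 5, 2020), E (Dec 31, 2020), B (Mar 13, 2021), A (Aug 28, 2021), D (Sep 18, 2021).
E is senior to B before the subordination, so the two trade places.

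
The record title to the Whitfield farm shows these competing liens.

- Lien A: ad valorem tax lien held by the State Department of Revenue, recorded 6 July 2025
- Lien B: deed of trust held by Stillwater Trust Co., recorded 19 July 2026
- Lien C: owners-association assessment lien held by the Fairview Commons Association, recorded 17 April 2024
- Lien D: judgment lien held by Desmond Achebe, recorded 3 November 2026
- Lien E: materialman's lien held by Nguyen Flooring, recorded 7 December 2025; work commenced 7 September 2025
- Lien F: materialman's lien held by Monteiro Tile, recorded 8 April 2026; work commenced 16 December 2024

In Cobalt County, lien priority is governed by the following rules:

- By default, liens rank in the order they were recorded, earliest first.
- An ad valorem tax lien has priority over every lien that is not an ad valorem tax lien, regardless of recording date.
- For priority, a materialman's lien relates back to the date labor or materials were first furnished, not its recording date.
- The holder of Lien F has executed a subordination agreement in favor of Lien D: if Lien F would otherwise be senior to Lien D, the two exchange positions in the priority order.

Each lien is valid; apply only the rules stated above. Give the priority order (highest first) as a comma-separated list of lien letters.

A, C, D, E, B, F

Adjusting effective dates: E's effective date is 7 September 2025, when work began; F relates back to 16 December 2024 (work commenced).
A is an ad valorem tax lien and takes priority over every other lien.
Remaining liens by effective date: C (17 April 2024), F (16 December 2024), E (7 September 2025), B (19 July 2026), D (3 November 2026).
Because F would otherwise rank above D, the subordination swaps them.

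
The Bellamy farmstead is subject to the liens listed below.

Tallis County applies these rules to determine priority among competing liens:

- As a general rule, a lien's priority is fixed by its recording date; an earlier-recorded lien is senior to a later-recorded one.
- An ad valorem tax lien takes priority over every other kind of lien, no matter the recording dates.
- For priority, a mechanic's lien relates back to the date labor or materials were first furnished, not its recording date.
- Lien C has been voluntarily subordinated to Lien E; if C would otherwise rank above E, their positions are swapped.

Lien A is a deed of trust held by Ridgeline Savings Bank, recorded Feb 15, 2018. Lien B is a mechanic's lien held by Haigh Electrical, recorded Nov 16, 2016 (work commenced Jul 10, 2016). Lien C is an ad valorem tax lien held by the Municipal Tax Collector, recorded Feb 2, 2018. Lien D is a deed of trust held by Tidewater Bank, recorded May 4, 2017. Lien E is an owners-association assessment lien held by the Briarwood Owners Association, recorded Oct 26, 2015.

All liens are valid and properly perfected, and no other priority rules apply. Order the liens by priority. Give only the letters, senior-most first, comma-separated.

Effective dates: B is treated as recorded Jul 10, 2016, the work-commencement date.
C, as an ad valorem tax lien, has superpriority and ranks first.
Among the remaining liens, by effective date: E (Oct 26, 2015), B (Jul 10, 2016), D (May 4, 2017), A (Feb 15, 2018).
The subordination applies — C was senior to E — so C and E swap.

E, C, B, D, A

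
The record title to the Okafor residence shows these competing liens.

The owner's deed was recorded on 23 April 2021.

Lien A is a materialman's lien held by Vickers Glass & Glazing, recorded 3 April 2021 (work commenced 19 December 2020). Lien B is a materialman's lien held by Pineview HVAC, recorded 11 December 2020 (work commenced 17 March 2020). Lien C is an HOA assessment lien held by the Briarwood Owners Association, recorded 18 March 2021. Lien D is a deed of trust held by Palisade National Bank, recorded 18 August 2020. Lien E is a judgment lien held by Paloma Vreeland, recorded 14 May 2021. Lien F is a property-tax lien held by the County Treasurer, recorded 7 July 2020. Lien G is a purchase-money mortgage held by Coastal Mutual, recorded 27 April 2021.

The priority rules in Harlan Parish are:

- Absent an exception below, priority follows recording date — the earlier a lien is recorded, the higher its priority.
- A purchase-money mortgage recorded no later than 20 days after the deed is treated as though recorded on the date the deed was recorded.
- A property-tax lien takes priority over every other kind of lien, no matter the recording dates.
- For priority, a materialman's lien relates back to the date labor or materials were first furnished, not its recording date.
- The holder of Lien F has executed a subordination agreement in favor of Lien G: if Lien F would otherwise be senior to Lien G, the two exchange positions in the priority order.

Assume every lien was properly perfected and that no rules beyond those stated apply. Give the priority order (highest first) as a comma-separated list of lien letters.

G, B, D, A, C, F, E

Adjusting effective dates: A is treated as recorded 19 December 2020, the work-commencement date; B is treated as recorded 17 March 2020, the work-commencement date; G's effective date is the deed date, 23 April 2021.
As a property-tax lien, F is senior to every other lien.
Among the remaining liens, by effective date: B (17 March 2020), D (18 August 2020), A (19 December 2020), C (18 March 2021), G (23 April 2021), E (14 May 2021).
F is senior to G before the subordination, so the two trade places.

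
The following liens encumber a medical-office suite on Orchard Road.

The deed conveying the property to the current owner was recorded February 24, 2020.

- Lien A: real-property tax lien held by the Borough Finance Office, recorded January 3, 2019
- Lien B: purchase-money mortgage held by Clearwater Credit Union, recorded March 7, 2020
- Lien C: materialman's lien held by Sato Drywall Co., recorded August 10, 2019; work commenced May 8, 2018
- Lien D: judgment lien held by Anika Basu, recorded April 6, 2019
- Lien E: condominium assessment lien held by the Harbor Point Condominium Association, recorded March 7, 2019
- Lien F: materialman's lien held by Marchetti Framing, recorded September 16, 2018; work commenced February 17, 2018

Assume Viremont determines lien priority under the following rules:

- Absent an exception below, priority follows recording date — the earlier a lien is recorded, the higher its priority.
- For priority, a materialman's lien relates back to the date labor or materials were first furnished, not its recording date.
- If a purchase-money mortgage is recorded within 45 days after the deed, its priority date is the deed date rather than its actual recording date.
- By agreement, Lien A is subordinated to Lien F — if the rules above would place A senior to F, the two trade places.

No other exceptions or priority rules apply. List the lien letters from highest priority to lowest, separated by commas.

F, C, A, E, D, B

First, effective dates: B relates back to the deed date February 24, 2020; C's effective date is May 8, 2018, when work began; F's effective date is February 17, 2018, when work began.
By effective date, earliest first: F (February 17, 2018), C (May 8, 2018), A (January 3, 2019), E (March 7, 2019), D (April 6, 2019), B (February 24, 2020).
A is already junior to F, so the subordination agreement changes nothing.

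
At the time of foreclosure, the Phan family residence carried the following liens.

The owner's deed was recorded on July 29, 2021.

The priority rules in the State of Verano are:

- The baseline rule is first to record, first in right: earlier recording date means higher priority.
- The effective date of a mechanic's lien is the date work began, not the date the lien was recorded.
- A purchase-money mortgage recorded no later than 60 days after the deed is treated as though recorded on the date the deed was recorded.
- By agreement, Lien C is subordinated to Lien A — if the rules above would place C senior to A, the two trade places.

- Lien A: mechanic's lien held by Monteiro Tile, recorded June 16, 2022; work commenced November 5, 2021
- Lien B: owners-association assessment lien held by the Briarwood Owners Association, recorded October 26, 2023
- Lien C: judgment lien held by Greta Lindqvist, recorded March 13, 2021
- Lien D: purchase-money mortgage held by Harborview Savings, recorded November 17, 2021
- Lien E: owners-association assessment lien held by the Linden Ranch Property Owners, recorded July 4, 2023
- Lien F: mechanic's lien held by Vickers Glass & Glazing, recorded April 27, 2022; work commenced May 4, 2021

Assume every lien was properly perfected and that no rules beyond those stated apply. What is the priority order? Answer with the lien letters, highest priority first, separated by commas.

A, F, C, D, E, B

Effective dates: A relates back to November 5, 2021 (work commenced); D was recorded 111 days after the deed, outside the 60-day window, so it keeps its recording date; F relates back to May 4, 2021 (work commenced).
By effective date: C (March 13, 2021), F (May 4, 2021), A (November 5, 2021), D (November 17, 2021), E (July 4, 2023), B (October 26, 2023).
Because C would otherwise rank above A, the subordination swaps them.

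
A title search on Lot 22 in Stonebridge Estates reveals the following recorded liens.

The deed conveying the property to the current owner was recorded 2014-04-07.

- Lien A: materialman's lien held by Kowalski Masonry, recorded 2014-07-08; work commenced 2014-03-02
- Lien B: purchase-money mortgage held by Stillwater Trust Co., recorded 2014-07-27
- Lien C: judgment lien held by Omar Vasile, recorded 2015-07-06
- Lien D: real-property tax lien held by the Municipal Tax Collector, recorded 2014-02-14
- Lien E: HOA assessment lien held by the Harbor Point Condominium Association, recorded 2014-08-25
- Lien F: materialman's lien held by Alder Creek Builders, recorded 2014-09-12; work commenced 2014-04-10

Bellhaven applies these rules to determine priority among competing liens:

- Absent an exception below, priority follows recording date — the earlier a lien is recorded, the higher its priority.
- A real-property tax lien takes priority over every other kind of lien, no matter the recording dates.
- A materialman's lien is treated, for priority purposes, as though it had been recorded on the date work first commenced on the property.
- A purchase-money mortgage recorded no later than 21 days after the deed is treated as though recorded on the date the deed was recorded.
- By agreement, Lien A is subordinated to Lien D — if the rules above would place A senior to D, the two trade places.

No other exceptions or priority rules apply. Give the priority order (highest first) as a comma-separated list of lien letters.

Adjusting effective dates: A's effective date is 2014-03-02, when work began; B was recorded 111 days after the deed — beyond 21 days — so no relation-back applies; F relates back to 2014-04-10 (work commenced).
D is a real-property tax lien, so it outranks all other liens regardless of date.
The other liens, earliest effective date first: A (2014-03-02), F (2014-04-10), B (2014-07-27), E (2014-08-25), C (2015-07-06).
Since A is not senior to D, the subordination leaves the order unchanged.

D, A, F, B, E, C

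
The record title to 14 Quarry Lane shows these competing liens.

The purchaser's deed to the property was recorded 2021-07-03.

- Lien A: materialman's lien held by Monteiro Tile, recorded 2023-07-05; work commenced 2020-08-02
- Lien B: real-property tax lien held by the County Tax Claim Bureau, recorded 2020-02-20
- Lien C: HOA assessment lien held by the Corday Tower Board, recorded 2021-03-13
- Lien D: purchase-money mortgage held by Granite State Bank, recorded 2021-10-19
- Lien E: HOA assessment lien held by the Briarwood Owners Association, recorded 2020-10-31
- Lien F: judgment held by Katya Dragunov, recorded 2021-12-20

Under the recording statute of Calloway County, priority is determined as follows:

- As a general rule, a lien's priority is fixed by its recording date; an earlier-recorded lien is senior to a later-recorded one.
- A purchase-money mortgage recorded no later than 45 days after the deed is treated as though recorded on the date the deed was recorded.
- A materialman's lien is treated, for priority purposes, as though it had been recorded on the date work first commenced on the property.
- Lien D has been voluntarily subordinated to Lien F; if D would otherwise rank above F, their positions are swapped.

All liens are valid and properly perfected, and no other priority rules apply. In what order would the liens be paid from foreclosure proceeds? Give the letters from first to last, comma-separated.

B, A, E, C, F, D

First, effective dates: A's effective date is 2020-08-02, when work began; D was recorded 108 days after the deed, outside the 45-day window, so it keeps its recording date.
By effective date, earliest first: B (2020-02-20), A (2020-08-02), E (2020-10-31), C (2021-03-13), D (2021-10-19), F (2021-12-20).
The subordination applies — D was senior to F — so D and F swap.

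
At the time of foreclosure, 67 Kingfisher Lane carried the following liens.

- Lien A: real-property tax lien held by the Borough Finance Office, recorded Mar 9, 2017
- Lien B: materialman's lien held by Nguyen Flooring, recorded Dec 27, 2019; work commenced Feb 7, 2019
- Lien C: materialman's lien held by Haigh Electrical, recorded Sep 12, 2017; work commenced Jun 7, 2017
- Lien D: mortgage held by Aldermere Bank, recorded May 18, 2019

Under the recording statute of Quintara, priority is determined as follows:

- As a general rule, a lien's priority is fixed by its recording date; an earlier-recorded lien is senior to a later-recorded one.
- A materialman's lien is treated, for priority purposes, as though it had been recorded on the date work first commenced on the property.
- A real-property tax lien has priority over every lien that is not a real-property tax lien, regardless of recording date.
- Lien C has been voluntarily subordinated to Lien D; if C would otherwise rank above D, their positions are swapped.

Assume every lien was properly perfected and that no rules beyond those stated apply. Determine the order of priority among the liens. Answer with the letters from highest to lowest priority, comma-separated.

Effective dates: B's effective date is Feb 7, 2019, when work began; C relates back to Jun 7, 2017 (work commenced).
A, as a real-property tax lien, has superpriority and ranks first.
Among the remaining liens, by effective date: C (Jun 7, 2017), B (Feb 7, 2019), D (May 18, 2019).
C would otherwise be senior to D, so under the subordination agreement C and D exchange positions.

A, D, B, C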